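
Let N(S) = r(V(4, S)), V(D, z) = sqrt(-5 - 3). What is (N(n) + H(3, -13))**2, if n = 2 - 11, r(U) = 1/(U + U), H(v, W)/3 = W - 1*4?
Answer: (408 + I*sqrt(2))**2/64 ≈ 2601.0 + 18.031*I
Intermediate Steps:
H(v, W) = -12 + 3*W (H(v, W) = 3*(W - 1*4) = 3*(W - 4) = 3*(-4 + W) = -12 + 3*W)
V(D, z) = 2*I*sqrt(2) (V(D, z) = sqrt(-8) = 2*I*sqrt(2))
r(U) = 1/(2*U)
n = -9
N(S) = -I*sqrt(2)/8 (N(S) = 1/(2*((2*I*sqrt(2)))) = (-I*sqrt(2)/4)/2 = -I*sqrt(2)/8)
(N(n) + H(3, -13))**2 = (-I*sqrt(2)/8 + (-12 + 3*(-13)))**2 = (-I*sqrt(2)/8 + (-12 - 39))**2 = (-I*sqrt(2)/8 - 51)**2 = (-51 - I*sqrt(2)/8)**2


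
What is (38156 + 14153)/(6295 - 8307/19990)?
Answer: 1045656910/125828743 ≈ 8.3102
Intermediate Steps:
(38156 + 14153)/(6295 - 8307/19990) = 52309/(6295 - 8307*1/19990) = 52309/(6295 - 8307/19990) = 52309/(125828743/19990) = 52309*(19990/125828743) = 1045656910/125828743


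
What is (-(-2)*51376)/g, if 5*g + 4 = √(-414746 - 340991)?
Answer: -2055040/755753 - 513760*I*√755737/755753 ≈ -2.7192 - 590.97*I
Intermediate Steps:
g = -⅘ + I*√755737/5 (g = -⅘ + √(-414746 - 340991)/5 = -⅘ + √(-755737)/5 = -⅘ + (I*√755737)/5 = -⅘ + I*√755737/5 ≈ -0.8 + 173.87*I)
(-(-2)*51376)/g = (-(-2)*51376)/(-⅘ + I*√755737/5) = (-1*(-102752))/(-⅘ + I*√755737/5) = 102752/(-⅘ + I*√755737/5)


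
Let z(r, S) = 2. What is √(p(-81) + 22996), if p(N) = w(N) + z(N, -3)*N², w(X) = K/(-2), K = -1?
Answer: 11*√1194/2 ≈ 190.05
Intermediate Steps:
w(X) = ½ (w(X) = -1/(-2) = -1*(-½) = ½)
p(N) = ½ + 2*N²
√(p(-81) + 22996) = √((½ + 2*(-81)²) + 22996) = √((½ + 2*6561) + 22996) = √((½ + 13122) + 22996) = √(26245/2 + 22996) = √(72237/2) = 11*√1194/2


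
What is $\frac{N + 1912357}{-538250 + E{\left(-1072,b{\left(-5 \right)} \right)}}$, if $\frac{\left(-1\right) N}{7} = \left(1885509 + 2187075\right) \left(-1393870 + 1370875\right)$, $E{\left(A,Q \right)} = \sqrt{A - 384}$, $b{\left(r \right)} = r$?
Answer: $- \frac{1389162635245375}{1140602614} - \frac{5161774771 i \sqrt{91}}{570301307} \approx -1.2179 \cdot 10^{6} - 86.341 i$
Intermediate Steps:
$E{\left(A,Q \right)} = \sqrt{-384 + A}$
$N = 655543483560$ ($N = - 7 \left(1885509 + 2187075\right) \left(-1393870 + 1370875\right) = - 7 \cdot 4072584 \left(-22995\right) = \left(-7\right) \left(-93649069080\right) = 655543483560$)
$\frac{N + 1912357}{-538250 + E{\left(-1072,b{\left(-5 \right)} \right)}} = \frac{655543483560 + 1912357}{-538250 + \sqrt{-384 - 1072}} = \frac{655545395917}{-538250 + \sqrt{-1456}} = \frac{655545395917}{-538250 + 4 i \sqrt{91}}$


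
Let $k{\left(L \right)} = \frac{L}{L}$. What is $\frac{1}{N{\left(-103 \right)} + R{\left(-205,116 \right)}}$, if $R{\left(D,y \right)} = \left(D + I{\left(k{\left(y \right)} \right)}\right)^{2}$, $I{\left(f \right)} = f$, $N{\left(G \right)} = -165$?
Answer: $\frac{1}{41451} \approx 2.4125 \cdot 10^{-5}$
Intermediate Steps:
$k{\left(L \right)} = 1$
$R{\left(D,y \right)} = \left(1 + D\right)^{2}$ ($R{\left(D,y \right)} = \left(D + 1\right)^{2} = \left(1 + D\right)^{2}$)
$\frac{1}{N{\left(-103 \right)} + R{\left(-205,116 \right)}} = \frac{1}{-165 + \left(1 - 205\right)^{2}} = \frac{1}{-165 + \left(-204\right)^{2}} = \frac{1}{-165 + 41616} = \frac{1}{41451}$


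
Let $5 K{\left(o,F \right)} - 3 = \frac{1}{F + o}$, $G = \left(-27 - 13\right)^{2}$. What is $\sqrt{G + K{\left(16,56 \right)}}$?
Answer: $\frac{\sqrt{5762170}}{60} \approx 40.008$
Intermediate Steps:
$G = 1600$ ($G = \left(-40\right)^{2} = 1600$)
$K{\left(o,F \right)} = \frac{3}{5} + \frac{1}{5 \left(F + o\right)}$
$\sqrt{G + K{\left(16,56 \right)}} = \sqrt{1600 + \frac{1 + 3 \cdot 56 + 3 \cdot 16}{5 \left(56 + 16\right)}} = \sqrt{1600 + \frac{1 + 168 + 48}{5 \cdot 72}} = \sqrt{1600 + \frac{1}{5} \cdot \frac{1}{72} \cdot 217} = \sqrt{1600 + \frac{217}{360}} = \sqrt{\frac{576217}{360}} = \frac{\sqrt{5762170}}{60}$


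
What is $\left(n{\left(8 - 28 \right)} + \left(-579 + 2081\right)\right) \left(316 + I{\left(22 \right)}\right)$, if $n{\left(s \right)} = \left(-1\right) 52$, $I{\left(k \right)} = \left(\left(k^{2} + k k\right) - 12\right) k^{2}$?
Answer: $671379000$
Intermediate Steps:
$I{\left(k \right)} = k^{2} \left(-12 + 2 k^{2}\right)$ ($I{\left(k \right)} = \left(\left(k^{2} + k^{2}\right) - 12\right) k^{2} = \left(2 k^{2} - 12\right) k^{2} = \left(-12 + 2 k^{2}\right) k^{2} = k^{2} \left(-12 + 2 k^{2}\right)$)
$n{\left(s \right)} = -52$
$\left(n{\left(8 - 28 \right)} + \left(-579 + 2081\right)\right) \left(316 + I{\left(22 \right)}\right) = \left(-52 + \left(-579 + 2081\right)\right) \left(316 + 2 \cdot 22^{2} \left(-6 + 22^{2}\right)\right) = \left(-52 + 1502\right) \left(316 + 2 \cdot 484 \left(-6 + 484\right)\right) = 1450 \left(316 + 2 \cdot 484 \cdot 478\right) = 1450 \left(316 + 462704\right) = 1450 \cdot 463020 = 671379000$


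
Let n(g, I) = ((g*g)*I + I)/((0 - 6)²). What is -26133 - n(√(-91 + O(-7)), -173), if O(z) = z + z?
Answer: -239695/9 ≈ -26633.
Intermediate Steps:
O(z) = 2*z
n(g, I) = I/36 + I*g²/36 (n(g, I) = (g²*I + I)/((-6)²) = (I*g² + I)/36 = (I + I*g²)*(1/36) = I/36 + I*g²/36)
-26133 - n(√(-91 + O(-7)), -173) = -26133 - (-173)*(1 + (√(-91 + 2*(-7)))²)/36 = -26133 - (-173)*(1 + (√(-91 - 14))²)/36 = -26133 - (-173)*(1 + (√(-105))²)/36 = -26133 - (-173)*(1 + (I*√105)²)/36 = -26133 - (-173)*(1 - 105)/36 = -26133 - (-173)*(-104)/36 = -26133 - 1*4498/9 = -26133 - 4498/9 = -239695/9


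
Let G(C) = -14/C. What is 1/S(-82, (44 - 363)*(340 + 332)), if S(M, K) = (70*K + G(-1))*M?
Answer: 1/1230471172 ≈ 8.1270e-10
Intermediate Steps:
S(M, K) = M*(14 + 70*K) (S(M, K) = (70*K - 14/(-1))*M = (70*K - 14*(-1))*M = (70*K + 14)*M = (14 + 70*K)*M = M*(14 + 70*K))
1/S(-82, (44 - 363)*(340 + 332)) = 1/(14*(-82)*(1 + 5*((44 - 363)*(340 + 332)))) = 1/(14*(-82)*(1 + 5*(-319*672))) = 1/(14*(-82)*(1 + 5*(-214368))) = 1/(14*(-82)*(1 - 1071840)) = 1/(14*(-82)*(-1071839)) = 1/1230471172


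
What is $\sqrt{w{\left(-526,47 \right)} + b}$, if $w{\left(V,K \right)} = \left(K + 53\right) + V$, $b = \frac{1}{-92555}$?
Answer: $\frac{i \sqrt{3649298431205}}{92555} \approx 20.64 i$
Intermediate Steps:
$b = - \frac{1}{92555} \approx -1.0804 \cdot 10^{-5}$
$w{\left(V,K \right)} = 53 + K + V$ ($w{\left(V,K \right)} = \left(53 + K\right) + V = 53 + K + V$)
$\sqrt{w{\left(-526,47 \right)} + b} = \sqrt{\left(53 + 47 - 526\right) - \frac{1}{92555}} = \sqrt{-426 - \frac{1}{92555}} = \sqrt{- \frac{39428431}{92555}} = \frac{i \sqrt{3649298431205}}{92555}$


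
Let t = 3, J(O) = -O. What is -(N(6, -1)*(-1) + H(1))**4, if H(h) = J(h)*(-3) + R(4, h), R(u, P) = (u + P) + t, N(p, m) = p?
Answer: -625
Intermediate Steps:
R(u, P) = 3 + P + u (R(u, P) = (u + P) + 3 = (P + u) + 3 = 3 + P + u)
H(h) = 7 + 4*h (H(h) = -h*(-3) + (3 + h + 4) = 3*h + (7 + h) = 7 + 4*h)
-(N(6, -1)*(-1) + H(1))**4 = -(6*(-1) + (7 + 4*1))**4 = -(-6 + (7 + 4))**4 = -(-6 + 11)**4 = -1*5**4 = -1*625 = -625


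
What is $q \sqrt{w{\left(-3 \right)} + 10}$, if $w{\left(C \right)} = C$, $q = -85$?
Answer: $- 85 \sqrt{7} \approx -224.89$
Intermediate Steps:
$q \sqrt{w{\left(-3 \right)} + 10} = - 85 \sqrt{-3 + 10} = - 85 \sqrt{7}$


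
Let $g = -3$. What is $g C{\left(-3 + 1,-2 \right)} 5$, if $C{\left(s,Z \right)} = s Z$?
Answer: $-60$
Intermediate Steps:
$C{\left(s,Z \right)} = Z s$
$g C{\left(-3 + 1,-2 \right)} 5 = - 3 \left(- 2 \left(-3 + 1\right)\right) 5 = - 3 \left(\left(-2\right) \left(-2\right)\right) 5 = \left(-3\right) 4 \cdot 5 = \left(-12\right) 5 = -60$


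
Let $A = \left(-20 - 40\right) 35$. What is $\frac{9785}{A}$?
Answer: $- \frac{1957}{420} \approx -4.6595$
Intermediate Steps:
$A = -2100$ ($A = \left(-60\right) 35 = -2100$)
$\frac{9785}{A} = \frac{9785}{-2100} = 9785 \left(- \frac{1}{2100}\right) = - \frac{1957}{420}$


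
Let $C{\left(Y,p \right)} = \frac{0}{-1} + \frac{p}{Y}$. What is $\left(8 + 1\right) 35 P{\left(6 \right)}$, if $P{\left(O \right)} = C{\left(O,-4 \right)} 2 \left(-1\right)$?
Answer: $420$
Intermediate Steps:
$C{\left(Y,p \right)} = \frac{p}{Y}$ ($C{\left(Y,p \right)} = 0 \left(-1\right) + \frac{p}{Y} = 0 + \frac{p}{Y} = \frac{p}{Y}$)
$P{\left(O \right)} = \frac{8}{O}$ ($P{\left(O \right)} = - \frac{4}{O} 2 \left(-1\right) = - \frac{8}{O} \left(-1\right) = \frac{8}{O}$)
$\left(8 + 1\right) 35 P{\left(6 \right)} = \left(8 + 1\right) 35 \cdot \frac{8}{6} = 9 \cdot 35 \cdot 8 \cdot \frac{1}{6} = 315 \cdot \frac{4}{3} = 420$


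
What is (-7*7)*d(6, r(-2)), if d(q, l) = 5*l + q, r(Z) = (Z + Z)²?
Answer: -4214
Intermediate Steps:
r(Z) = 4*Z² (r(Z) = (2*Z)² = 4*Z²)
d(q, l) = q + 5*l
(-7*7)*d(6, r(-2)) = (-7*7)*(6 + 5*(4*(-2)²)) = -49*(6 + 5*(4*4)) = -49*(6 + 5*16) = -49*(6 + 80) = -49*86 = -4214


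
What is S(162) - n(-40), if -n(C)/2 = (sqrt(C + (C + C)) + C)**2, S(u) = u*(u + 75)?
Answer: 41354 - 320*I*sqrt(30) ≈ 41354.0 - 1752.7*I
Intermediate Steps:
S(u) = u*(75 + u)
n(C) = -2*(C + sqrt(3)*sqrt(C))**2 (n(C) = -2*(sqrt(C + (C + C)) + C)**2 = -2*(sqrt(C + 2*C) + C)**2 = -2*(sqrt(3*C) + C)**2 = -2*(sqrt(3)*sqrt(C) + C)**2 = -2*(C + sqrt(3)*sqrt(C))**2)
S(162) - n(-40) = 162*(75 + 162) - (-2)*(-40 + sqrt(3)*sqrt(-40))**2 = 162*237 - (-2)*(-40 + sqrt(3)*(2*I*sqrt(10)))**2 = 38394 - (-2)*(-40 + 2*I*sqrt(30))**2 = 38394 + 2*(-40 + 2*I*sqrt(30))**2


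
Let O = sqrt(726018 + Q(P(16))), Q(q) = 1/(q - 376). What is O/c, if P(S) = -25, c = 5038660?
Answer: sqrt(116744420017)/2020502660 ≈ 0.00016911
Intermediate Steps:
Q(q) = 1/(-376 + q)
O = sqrt(116744420017)/401 (O = sqrt(726018 + 1/(-376 - 25)) = sqrt(726018 + 1/(-401)) = sqrt(726018 - 1/401) = sqrt(291133217/401) = sqrt(116744420017)/401 ≈ 852.07)
O/c = (sqrt(116744420017)/401)/5038660 = (sqrt(116744420017)/401)*(1/5038660) = sqrt(116744420017)/2020502660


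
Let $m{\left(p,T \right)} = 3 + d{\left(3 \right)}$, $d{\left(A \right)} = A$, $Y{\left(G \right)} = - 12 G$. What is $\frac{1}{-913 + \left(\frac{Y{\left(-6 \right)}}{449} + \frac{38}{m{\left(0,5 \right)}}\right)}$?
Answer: $- \frac{1347}{1221064} \approx -0.0011031$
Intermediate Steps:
$m{\left(p,T \right)} = 6$ ($m{\left(p,T \right)} = 3 + 3 = 6$)
$\frac{1}{-913 + \left(\frac{Y{\left(-6 \right)}}{449} + \frac{38}{m{\left(0,5 \right)}}\right)} = \frac{1}{-913 + \left(\frac{\left(-12\right) \left(-6\right)}{449} + \frac{38}{6}\right)} = \frac{1}{-913 + \left(72 \cdot \frac{1}{449} + 38 \cdot \frac{1}{6}\right)} = \frac{1}{-913 + \left(\frac{72}{449} + \frac{19}{3}\right)} = \frac{1}{-913 + \frac{8747}{1347}} = \frac{1}{- \frac{1221064}{1347}} = - \frac{1347}{1221064}$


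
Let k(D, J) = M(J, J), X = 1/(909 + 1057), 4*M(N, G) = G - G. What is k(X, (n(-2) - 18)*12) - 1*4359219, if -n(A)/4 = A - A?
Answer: -4359219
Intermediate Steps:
n(A) = 0 (n(A) = -4*(A - A) = -4*0 = 0)
M(N, G) = 0 (M(N, G) = (G - G)/4 = (¼)*0 = 0)
X = 1/1966 ≈ 0.00050865
k(D, J) = 0
k(X, (n(-2) - 18)*12) - 1*4359219 = 0 - 1*4359219 = 0 - 4359219 = -4359219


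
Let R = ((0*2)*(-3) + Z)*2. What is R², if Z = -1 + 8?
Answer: 196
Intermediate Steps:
Z = 7
R = 14 (R = ((0*2)*(-3) + 7)*2 = (0*(-3) + 7)*2 = (0 + 7)*2 = 7*2 = 14)
R² = 14² = 196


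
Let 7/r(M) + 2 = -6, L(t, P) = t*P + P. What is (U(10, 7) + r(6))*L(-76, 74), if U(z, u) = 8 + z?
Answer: -380175/4 ≈ -95044.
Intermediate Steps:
L(t, P) = P + P*t (L(t, P) = P*t + P = P + P*t)
r(M) = -7/8 (r(M) = 7/(-2 - 6) = 7/(-8) = 7*(-1/8) = -7/8)
(U(10, 7) + r(6))*L(-76, 74) = ((8 + 10) - 7/8)*(74*(1 - 76)) = (18 - 7/8)*(74*(-75)) = (137/8)*(-5550) = -380175/4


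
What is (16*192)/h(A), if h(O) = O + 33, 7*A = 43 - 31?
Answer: 7168/81 ≈ 88.494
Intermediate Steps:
A = 12/7 (A = (43 - 31)/7 = (⅐)*12 = 12/7 ≈ 1.7143)
h(O) = 33 + O
(16*192)/h(A) = (16*192)/(33 + 12/7) = 3072/(243/7) = 3072*(7/243) = 7168/81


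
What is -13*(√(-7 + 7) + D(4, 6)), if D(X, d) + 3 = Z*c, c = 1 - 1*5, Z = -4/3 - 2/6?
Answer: -143/3 ≈ -47.667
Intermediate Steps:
Z = -5/3 (Z = -4*⅓ - 2*⅙ = -4/3 - ⅓ = -5/3 ≈ -1.6667)
c = -4 (c = 1 - 5 = -4)
D(X, d) = 11/3 (D(X, d) = -3 - 5/3*(-4) = -3 + 20/3 = 11/3)
-13*(√(-7 + 7) + D(4, 6)) = -13*(√(-7 + 7) + 11/3) = -13*(√0 + 11/3) = -13*(0 + 11/3) = -13*11/3 = -143/3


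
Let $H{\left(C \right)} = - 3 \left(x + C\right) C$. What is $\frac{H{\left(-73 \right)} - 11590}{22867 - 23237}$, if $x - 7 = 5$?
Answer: $\frac{24949}{370} \approx 67.43$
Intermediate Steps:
$x = 12$ ($x = 7 + 5 = 12$)
$H{\left(C \right)} = C \left(-36 - 3 C\right)$ ($H{\left(C \right)} = - 3 \left(12 + C\right) C = \left(-36 - 3 C\right) C = C \left(-36 - 3 C\right)$)
$\frac{H{\left(-73 \right)} - 11590}{22867 - 23237} = \frac{\left(-3\right) \left(-73\right) \left(12 - 73\right) - 11590}{22867 - 23237} = \frac{\left(-3\right) \left(-73\right) \left(-61\right) - 11590}{-370} = \left(-13359 - 11590\right) \left(- \frac{1}{370}\right) = \left(-24949\right) \left(- \frac{1}{370}\right) = \frac{24949}{370}$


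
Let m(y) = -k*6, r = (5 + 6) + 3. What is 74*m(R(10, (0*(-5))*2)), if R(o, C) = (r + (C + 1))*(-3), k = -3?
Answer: 1332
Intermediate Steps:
r = 14 (r = 11 + 3 = 14)
R(o, C) = -45 - 3*C (R(o, C) = (14 + (C + 1))*(-3) = (14 + (1 + C))*(-3) = (15 + C)*(-3) = -45 - 3*C)
m(y) = 18 (m(y) = -1*(-3)*6 = 3*6 = 18)
74*m(R(10, (0*(-5))*2)) = 74*18 = 1332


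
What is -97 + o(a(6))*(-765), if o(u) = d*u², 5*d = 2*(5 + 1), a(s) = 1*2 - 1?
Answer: -1933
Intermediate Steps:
a(s) = 1 (a(s) = 2 - 1 = 1)
d = 12/5 (d = (2*(5 + 1))/5 = (2*6)/5 = (⅕)*12 = 12/5 ≈ 2.4000)
o(u) = 12*u²/5
-97 + o(a(6))*(-765) = -97 + ((12/5)*1²)*(-765) = -97 + ((12/5)*1)*(-765) = -97 + (12/5)*(-765) = -97 - 1836 = -1933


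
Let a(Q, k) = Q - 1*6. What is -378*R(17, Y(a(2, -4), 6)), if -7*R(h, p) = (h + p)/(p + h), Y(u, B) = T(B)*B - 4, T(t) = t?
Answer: 54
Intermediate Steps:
a(Q, k) = -6 + Q (a(Q, k) = Q - 6 = -6 + Q)
Y(u, B) = -4 + B² (Y(u, B) = B*B - 4 = B² - 4 = -4 + B²)
R(h, p) = -⅐ (R(h, p) = -(h + p)/(7*(p + h)) = -(h + p)/(7*(h + p)) = -⅐*1 = -⅐)
-378*R(17, Y(a(2, -4), 6)) = -378*(-⅐) = 54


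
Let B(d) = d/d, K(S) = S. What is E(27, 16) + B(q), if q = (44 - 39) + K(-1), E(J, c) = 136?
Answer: 137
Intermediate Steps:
q = 4 (q = (44 - 39) - 1 = 5 - 1 = 4)
B(d) = 1
E(27, 16) + B(q) = 136 + 1 = 137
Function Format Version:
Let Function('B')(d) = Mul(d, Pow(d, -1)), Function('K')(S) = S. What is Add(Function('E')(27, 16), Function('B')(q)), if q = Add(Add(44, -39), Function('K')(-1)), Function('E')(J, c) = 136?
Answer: 137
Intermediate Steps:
q = 4 (q = Add(Add(44, -39), -1) = Add(5, -1) = 4)
Function('B')(d) = 1
Add(Function('E')(27, 16), Function('B')(q)) = Add(136, 1) = 137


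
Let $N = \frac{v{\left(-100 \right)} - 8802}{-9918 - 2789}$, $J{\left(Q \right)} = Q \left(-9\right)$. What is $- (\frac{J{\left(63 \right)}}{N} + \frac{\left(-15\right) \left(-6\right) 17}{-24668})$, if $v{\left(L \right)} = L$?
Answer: $\frac{22217916069}{27449317} \approx 809.42$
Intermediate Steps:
$J{\left(Q \right)} = - 9 Q$
$N = \frac{8902}{12707}$ ($N = \frac{-100 - 8802}{-9918 - 2789} = - \frac{8902}{-12707} = \left(-8902\right) \left(- \frac{1}{12707}\right) = \frac{8902}{12707} \approx 0.70056$)
$- (\frac{J{\left(63 \right)}}{N} + \frac{\left(-15\right) \left(-6\right) 17}{-24668}) = - (\frac{\left(-9\right) 63}{\frac{8902}{12707}} + \frac{\left(-15\right) \left(-6\right) 17}{-24668}) = - (\left(-567\right) \frac{12707}{8902} + 90 \cdot 17 \left(- \frac{1}{24668}\right)) = - (- \frac{7204869}{8902} + 1530 \left(- \frac{1}{24668}\right)) = - (- \frac{7204869}{8902} - \frac{765}{12334}) = \left(-1\right) \left(- \frac{22217916069}{27449317}\right) = \frac{22217916069}{27449317}$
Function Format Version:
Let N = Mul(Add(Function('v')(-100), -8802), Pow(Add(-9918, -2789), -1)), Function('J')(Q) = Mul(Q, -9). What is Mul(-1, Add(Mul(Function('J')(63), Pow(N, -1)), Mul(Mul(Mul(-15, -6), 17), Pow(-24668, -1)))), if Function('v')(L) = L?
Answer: Rational(22217916069, 27449317) ≈ 809.42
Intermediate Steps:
Function('J')(Q) = Mul(-9, Q)
N = Rational(8902, 12707) (N = Mul(Add(-100, -8802), Pow(Add(-9918, -2789), -1)) = Mul(-8902, Pow(-12707, -1)) = Mul(-8902, Rational(-1, 12707)) = Rational(8902, 12707) ≈ 0.70056)
Mul(-1, Add(Mul(Function('J')(63), Pow(N, -1)), Mul(Mul(Mul(-15, -6), 17), Pow(-24668, -1)))) = Mul(-1, Add(Mul(Mul(-9, 63), Pow(Rational(8902, 12707), -1)), Mul(Mul(Mul(-15, -6), 17), Pow(-24668, -1)))) = Mul(-1, Add(Mul(-567, Rational(12707, 8902)), Mul(Mul(90, 17), Rational(-1, 24668)))) = Mul(-1, Add(Rational(-7204869, 8902), Mul(1530, Rational(-1, 24668)))) = Mul(-1, Add(Rational(-7204869, 8902), Rational(-765, 12334))) = Mul(-1, Rational(-22217916069, 27449317)) = Rational(22217916069, 27449317)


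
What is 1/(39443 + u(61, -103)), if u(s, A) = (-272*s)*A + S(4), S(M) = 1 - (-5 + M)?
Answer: 1/1748421 ≈ 5.7194e-7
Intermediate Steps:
S(M) = 6 - M (S(M) = 1 + (5 - M) = 6 - M)
u(s, A) = 2 - 272*A*s (u(s, A) = (-272*s)*A + (6 - 1*4) = -272*A*s + (6 - 4) = -272*A*s + 2 = 2 - 272*A*s)
1/(39443 + u(61, -103)) = 1/(39443 + (2 - 272*(-103)*61)) = 1/(39443 + (2 + 1708976)) = 1/(39443 + 1708978) = 1/1748421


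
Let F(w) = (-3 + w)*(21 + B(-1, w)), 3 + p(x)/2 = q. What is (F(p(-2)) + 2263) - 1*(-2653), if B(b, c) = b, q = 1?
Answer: 4776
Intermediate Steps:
p(x) = -4 (p(x) = -6 + 2*1 = -6 + 2 = -4)
F(w) = -60 + 20*w (F(w) = (-3 + w)*(21 - 1) = (-3 + w)*20 = -60 + 20*w)
(F(p(-2)) + 2263) - 1*(-2653) = ((-60 + 20*(-4)) + 2263) - 1*(-2653) = ((-60 - 80) + 2263) + 2653 = (-140 + 2263) + 2653 = 2123 + 2653 = 4776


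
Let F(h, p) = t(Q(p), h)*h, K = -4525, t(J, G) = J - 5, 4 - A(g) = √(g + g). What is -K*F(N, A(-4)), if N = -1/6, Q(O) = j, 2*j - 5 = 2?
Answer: 4525/4 ≈ 1131.3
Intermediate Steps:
j = 7/2 (j = 5/2 + (½)*2 = 5/2 + 1 = 7/2 ≈ 3.5000)
A(g) = 4 - √2*√g (A(g) = 4 - √(g + g) = 4 - √(2*g) = 4 - √2*√g)
Q(O) = 7/2
N = -⅙ (N = -1*⅙ = -⅙ ≈ -0.16667)
t(J, G) = -5 + J
F(h, p) = -3*h/2 (F(h, p) = (-5 + 7/2)*h = -3*h/2)
-K*F(N, A(-4)) = -(-4525)*(-3/2*(-⅙)) = -(-4525)/4 = -1*(-4525/4) = 4525/4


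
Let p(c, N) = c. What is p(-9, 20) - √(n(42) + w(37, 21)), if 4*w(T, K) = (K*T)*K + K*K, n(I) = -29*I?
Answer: -9 - √11886/2 ≈ -63.511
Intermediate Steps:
w(T, K) = K²/4 + T*K²/4 (w(T, K) = ((K*T)*K + K*K)/4 = (T*K² + K²)/4 = (K² + T*K²)/4 = K²/4 + T*K²/4)
p(-9, 20) - √(n(42) + w(37, 21)) = -9 - √(-29*42 + (¼)*21²*(1 + 37)) = -9 - √(-1218 + (¼)*441*38) = -9 - √(-1218 + 8379/2) = -9 - √(5943/2) = -9 - √11886/2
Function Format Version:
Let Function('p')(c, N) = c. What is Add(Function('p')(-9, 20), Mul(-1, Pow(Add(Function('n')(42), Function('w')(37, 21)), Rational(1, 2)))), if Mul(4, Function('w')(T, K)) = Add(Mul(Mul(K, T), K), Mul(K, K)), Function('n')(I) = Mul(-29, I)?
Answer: Add(-9, Mul(Rational(-1, 2), Pow(11886, Rational(1, 2)))) ≈ -63.511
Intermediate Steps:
Function('w')(T, K) = Add(Mul(Rational(1, 4), Pow(K, 2)), Mul(Rational(1, 4), T, Pow(K, 2))) (Function('w')(T, K) = Mul(Rational(1, 4), Add(Mul(Mul(K, T), K), Mul(K, K))) = Mul(Rational(1, 4), Add(Mul(T, Pow(K, 2)), Pow(K, 2))) = Mul(Rational(1, 4), Add(Pow(K, 2), Mul(T, Pow(K, 2)))) = Add(Mul(Rational(1, 4), Pow(K, 2)), Mul(Rational(1, 4), T, Pow(K, 2))))
Add(Function('p')(-9, 20), Mul(-1, Pow(Add(Function('n')(42), Function('w')(37, 21)), Rational(1, 2)))) = Add(-9, Mul(-1, Pow(Add(Mul(-29, 42), Mul(Rational(1, 4), Pow(21, 2), Add(1, 37))), Rational(1, 2)))) = Add(-9, Mul(-1, Pow(Add(-1218, Mul(Rational(1, 4), 441, 38)), Rational(1, 2)))) = Add(-9, Mul(-1, Pow(Add(-1218, Rational(8379, 2)), Rational(1, 2)))) = Add(-9, Mul(-1, Pow(Rational(5943, 2), Rational(1, 2)))) = Add(-9, Mul(-1, Mul(Rational(1, 2), Pow(11886, Rational(1, 2))))) = Add(-9, Mul(Rational(-1, 2), Pow(11886, Rational(1, 2))))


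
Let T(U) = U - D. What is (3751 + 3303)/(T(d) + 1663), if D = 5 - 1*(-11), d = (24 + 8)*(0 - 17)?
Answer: 7054/1103 ≈ 6.3953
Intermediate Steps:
d = -544 (d = 32*(-17) = -544)
D = 16 (D = 5 + 11 = 16)
T(U) = -16 + U (T(U) = U - 1*16 = U - 16 = -16 + U)
(3751 + 3303)/(T(d) + 1663) = (3751 + 3303)/((-16 - 544) + 1663) = 7054/(-560 + 1663) = 7054/1103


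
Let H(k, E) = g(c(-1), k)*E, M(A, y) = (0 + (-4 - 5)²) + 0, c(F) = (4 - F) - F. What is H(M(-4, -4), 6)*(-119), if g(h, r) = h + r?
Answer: -62118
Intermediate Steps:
c(F) = 4 - 2*F
M(A, y) = 81 (M(A, y) = (0 + (-9)²) + 0 = (0 + 81) + 0 = 81 + 0 = 81)
H(k, E) = E*(6 + k) (H(k, E) = ((4 - 2*(-1)) + k)*E = ((4 + 2) + k)*E = (6 + k)*E = E*(6 + k))
H(M(-4, -4), 6)*(-119) = (6*(6 + 81))*(-119) = (6*87)*(-119) = 522*(-119) = -62118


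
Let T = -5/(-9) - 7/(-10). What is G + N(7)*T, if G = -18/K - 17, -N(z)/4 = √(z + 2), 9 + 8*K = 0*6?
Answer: -241/15 ≈ -16.067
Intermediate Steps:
K = -9/8 (K = -9/8 + (0*6)/8 = -9/8 + (⅛)*0 = -9/8 + 0 = -9/8 ≈ -1.1250)
N(z) = -4*√(2 + z) (N(z) = -4*√(z + 2) = -4*√(2 + z))
G = -1 (G = -18/(-9/8) - 17 = -18*(-8/9) - 17 = 16 - 17 = -1)
T = 113/90 (T = -5*(-⅑) - 7*(-⅒) = 5/9 + 7/10 = 113/90 ≈ 1.2556)
G + N(7)*T = -1 - 4*√(2 + 7)*(113/90) = -1 - 4*√9*(113/90) = -1 - 4*3*(113/90) = -1 - 12*113/90 = -1 - 226/15 = -241/15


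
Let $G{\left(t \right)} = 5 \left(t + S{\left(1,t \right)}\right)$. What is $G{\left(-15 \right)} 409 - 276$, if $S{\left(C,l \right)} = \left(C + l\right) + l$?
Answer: $-90256$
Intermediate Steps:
$S{\left(C,l \right)} = C + 2 l$
$G{\left(t \right)} = 5 + 15 t$ ($G{\left(t \right)} = 5 \left(t + \left(1 + 2 t\right)\right) = 5 \left(1 + 3 t\right) = 5 + 15 t$)
$G{\left(-15 \right)} 409 - 276 = \left(5 + 15 \left(-15\right)\right) 409 - 276 = \left(5 - 225\right) 409 - 276 = \left(-220\right) 409 - 276 = -89980 - 276 = -90256$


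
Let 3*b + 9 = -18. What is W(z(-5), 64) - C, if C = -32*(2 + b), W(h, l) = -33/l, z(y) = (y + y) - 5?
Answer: -14369/64 ≈ -224.52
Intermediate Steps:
b = -9 (b = -3 + (⅓)*(-18) = -3 - 6 = -9)
z(y) = -5 + 2*y (z(y) = 2*y - 5 = -5 + 2*y)
C = 224 (C = -32*(2 - 9) = -32*(-7) = 224)
W(z(-5), 64) - C = -33/64 - 1*224 = -33*1/64 - 224 = -33/64 - 224 = -14369/64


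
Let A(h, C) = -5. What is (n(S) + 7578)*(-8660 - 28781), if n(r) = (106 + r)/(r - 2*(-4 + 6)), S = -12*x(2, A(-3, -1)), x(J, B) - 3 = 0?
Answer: -1134649505/4 ≈ -2.8366e+8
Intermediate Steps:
x(J, B) = 3 (x(J, B) = 3 + 0 = 3)
S = -36 (S = -12*3 = -36)
n(r) = (106 + r)/(-4 + r) (n(r) = (106 + r)/(r - 2*2) = (106 + r)/(r - 4) = (106 + r)/(-4 + r))
(n(S) + 7578)*(-8660 - 28781) = ((106 - 36)/(-4 - 36) + 7578)*(-8660 - 28781) = (70/(-40) + 7578)*(-37441) = (-1/40*70 + 7578)*(-37441) = (-7/4 + 7578)*(-37441) = (30305/4)*(-37441) = -1134649505/4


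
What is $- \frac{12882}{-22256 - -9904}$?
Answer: $\frac{6441}{6176} \approx 1.0429$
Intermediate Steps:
$- \frac{12882}{-22256 - -9904} = - \frac{12882}{-22256 + 9904} = - \frac{12882}{-12352} = \left(-12882\right) \left(- \frac{1}{12352}\right) = \frac{6441}{6176}$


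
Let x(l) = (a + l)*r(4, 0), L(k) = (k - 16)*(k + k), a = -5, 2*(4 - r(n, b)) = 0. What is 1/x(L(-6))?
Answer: 1/1036 ≈ 0.00096525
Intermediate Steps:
r(n, b) = 4 (r(n, b) = 4 - 1/2*0 = 4 + 0 = 4)
L(k) = 2*k*(-16 + k) (L(k) = (-16 + k)*(2*k) = 2*k*(-16 + k))
x(l) = -20 + 4*l (x(l) = (-5 + l)*4 = -20 + 4*l)
1/x(L(-6)) = 1/(-20 + 4*(2*(-6)*(-16 - 6))) = 1/(-20 + 4*(2*(-6)*(-22))) = 1/(-20 + 4*264) = 1/(-20 + 1056) = 1/1036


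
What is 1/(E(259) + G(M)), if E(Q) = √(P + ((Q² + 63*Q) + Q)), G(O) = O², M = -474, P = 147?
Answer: 56169/12619805293 - √20951/25239610586 ≈ 4.4451e-6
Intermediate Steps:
E(Q) = √(147 + Q² + 64*Q) (E(Q) = √(147 + ((Q² + 63*Q) + Q)) = √(147 + (Q² + 64*Q)) = √(147 + Q² + 64*Q))
1/(E(259) + G(M)) = 1/(√(147 + 259² + 64*259) + (-474)²) = 1/(√(147 + 67081 + 16576) + 224676) = 1/(√83804 + 224676) = 1/(2*√20951 + 224676) = 1/(224676 + 2*√20951)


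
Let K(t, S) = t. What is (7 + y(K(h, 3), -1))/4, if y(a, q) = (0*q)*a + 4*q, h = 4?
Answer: ¾ ≈ 0.75000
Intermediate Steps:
y(a, q) = 4*q (y(a, q) = 0*a + 4*q = 0 + 4*q = 4*q)
(7 + y(K(h, 3), -1))/4 = (7 + 4*(-1))/4 = (7 - 4)/4 = (¼)*3 = ¾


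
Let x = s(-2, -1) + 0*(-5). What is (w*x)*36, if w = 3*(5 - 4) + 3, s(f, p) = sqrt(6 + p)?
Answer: 216*sqrt(5) ≈ 482.99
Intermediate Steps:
x = sqrt(5) (x = sqrt(6 - 1) + 0*(-5) = sqrt(5) + 0 = sqrt(5) ≈ 2.2361)
w = 6 (w = 3*1 + 3 = 3 + 3 = 6)
(w*x)*36 = (6*sqrt(5))*36 = 216*sqrt(5)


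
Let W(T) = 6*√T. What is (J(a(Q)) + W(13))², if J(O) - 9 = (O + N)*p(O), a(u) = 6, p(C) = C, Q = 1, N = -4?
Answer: 909 + 252*√13 ≈ 1817.6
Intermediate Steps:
J(O) = 9 + O*(-4 + O) (J(O) = 9 + (O - 4)*O = 9 + (-4 + O)*O = 9 + O*(-4 + O))
(J(a(Q)) + W(13))² = ((9 + 6² - 4*6) + 6*√13)² = ((9 + 36 - 24) + 6*√13)² = (21 + 6*√13)²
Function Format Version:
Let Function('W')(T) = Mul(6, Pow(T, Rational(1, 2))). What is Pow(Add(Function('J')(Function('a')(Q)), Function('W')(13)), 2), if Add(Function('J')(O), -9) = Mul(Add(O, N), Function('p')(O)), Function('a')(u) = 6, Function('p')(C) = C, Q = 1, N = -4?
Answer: Add(909, Mul(252, Pow(13, Rational(1, 2)))) ≈ 1817.6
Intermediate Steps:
Function('J')(O) = Add(9, Mul(O, Add(-4, O))) (Function('J')(O) = Add(9, Mul(Add(O, -4), O)) = Add(9, Mul(Add(-4, O), O)) = Add(9, Mul(O, Add(-4, O))))
Pow(Add(Function('J')(Function('a')(Q)), Function('W')(13)), 2) = Pow(Add(Add(9, Pow(6, 2), Mul(-4, 6)), Mul(6, Pow(13, Rational(1, 2)))), 2) = Pow(Add(Add(9, 36, -24), Mul(6, Pow(13, Rational(1, 2)))), 2) = Pow(Add(21, Mul(6, Pow(13, Rational(1, 2)))), 2)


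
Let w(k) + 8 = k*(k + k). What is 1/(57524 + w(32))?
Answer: 1/59564 ≈ 1.6789e-5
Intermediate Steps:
w(k) = -8 + 2*k**2 (w(k) = -8 + k*(k + k) = -8 + k*(2*k) = -8 + 2*k**2)
1/(57524 + w(32)) = 1/(57524 + (-8 + 2*32**2)) = 1/(57524 + (-8 + 2*1024)) = 1/(57524 + (-8 + 2048)) = 1/(57524 + 2040) = 1/59564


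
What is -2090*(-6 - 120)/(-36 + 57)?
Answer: 12540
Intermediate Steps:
-2090*(-6 - 120)/(-36 + 57) = -(-263340)/21 = -2090*(-6) = 12540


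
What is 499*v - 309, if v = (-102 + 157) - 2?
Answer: 26138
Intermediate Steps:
v = 53 (v = 55 - 2 = 53)
499*v - 309 = 499*53 - 309 = 26447 - 309 = 26138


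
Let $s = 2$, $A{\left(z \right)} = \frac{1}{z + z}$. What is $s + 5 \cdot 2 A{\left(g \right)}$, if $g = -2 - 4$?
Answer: $\frac{7}{6} \approx 1.1667$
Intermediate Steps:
$g = -6$
$A{\left(z \right)} = \frac{1}{2 z}$
$s + 5 \cdot 2 A{\left(g \right)} = 2 + 5 \cdot 2 \frac{1}{2 \left(-6\right)} = 2 + 10 \cdot \frac{1}{2} \left(- \frac{1}{6}\right) = 2 + 10 \left(- \frac{1}{12}\right) = 2 - \frac{5}{6} = \frac{7}{6}$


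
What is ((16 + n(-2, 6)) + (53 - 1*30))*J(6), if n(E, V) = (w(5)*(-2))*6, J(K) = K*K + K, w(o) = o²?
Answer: -10962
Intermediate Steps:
J(K) = K + K² (J(K) = K² + K = K + K²)
n(E, V) = -300 (n(E, V) = (5²*(-2))*6 = (25*(-2))*6 = -50*6 = -300)
((16 + n(-2, 6)) + (53 - 1*30))*J(6) = ((16 - 300) + (53 - 1*30))*(6*(1 + 6)) = (-284 + (53 - 30))*(6*7) = (-284 + 23)*42 = -261*42 = -10962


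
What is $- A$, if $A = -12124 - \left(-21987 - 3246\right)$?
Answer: $-13109$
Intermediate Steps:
$A = 13109$ ($A = -12124 - \left(-21987 - 3246\right) = -12124 - -25233 = -12124 + 25233 = 13109$)
$- A = \left(-1\right) 13109 = -13109$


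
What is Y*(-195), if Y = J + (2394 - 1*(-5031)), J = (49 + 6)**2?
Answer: -2037750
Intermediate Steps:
J = 3025 (J = 55**2 = 3025)
Y = 10450 (Y = 3025 + (2394 - 1*(-5031)) = 3025 + (2394 + 5031) = 3025 + 7425 = 10450)
Y*(-195) = 10450*(-195) = -2037750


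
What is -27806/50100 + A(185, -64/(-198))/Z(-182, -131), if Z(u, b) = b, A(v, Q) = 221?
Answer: -7357343/3281550 ≈ -2.2420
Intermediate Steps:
-27806/50100 + A(185, -64/(-198))/Z(-182, -131) = -27806/50100 + 221/(-131) = -27806*1/50100 + 221*(-1/131) = -13903/25050 - 221/131 = -7357343/3281550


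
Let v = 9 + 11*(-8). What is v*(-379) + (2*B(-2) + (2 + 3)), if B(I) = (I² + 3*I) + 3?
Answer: 29948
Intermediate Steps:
B(I) = 3 + I² + 3*I
v = -79 (v = 9 - 88 = -79)
v*(-379) + (2*B(-2) + (2 + 3)) = -79*(-379) + (2*(3 + (-2)² + 3*(-2)) + (2 + 3)) = 29941 + (2*(3 + 4 - 6) + 5) = 29941 + (2*1 + 5) = 29941 + (2 + 5) = 29941 + 7 = 29948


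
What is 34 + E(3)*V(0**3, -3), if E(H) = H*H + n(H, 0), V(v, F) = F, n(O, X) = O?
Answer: -2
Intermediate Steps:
E(H) = H + H**2 (E(H) = H*H + H = H**2 + H = H + H**2)
34 + E(3)*V(0**3, -3) = 34 + (3*(1 + 3))*(-3) = 34 + (3*4)*(-3) = 34 + 12*(-3) = 34 - 36 = -2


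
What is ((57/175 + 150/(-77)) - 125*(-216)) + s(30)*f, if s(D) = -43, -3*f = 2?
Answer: 156081181/5775 ≈ 27027.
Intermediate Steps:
f = -⅔ (f = -⅓*2 = -⅔ ≈ -0.66667)
((57/175 + 150/(-77)) - 125*(-216)) + s(30)*f = ((57/175 + 150/(-77)) - 125*(-216)) - 43*(-⅔) = ((57*(1/175) + 150*(-1/77)) + 27000) + 86/3 = ((57/175 - 150/77) + 27000) + 86/3 = (-3123/1925 + 27000) + 86/3 = 51971877/1925 + 86/3 = 156081181/5775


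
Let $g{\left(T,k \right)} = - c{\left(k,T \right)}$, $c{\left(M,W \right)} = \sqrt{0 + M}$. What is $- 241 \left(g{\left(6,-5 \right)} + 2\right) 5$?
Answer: $-2410 + 1205 i \sqrt{5} \approx -2410.0 + 2694.5 i$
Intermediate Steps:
$c{\left(M,W \right)} = \sqrt{M}$
$g{\left(T,k \right)} = - \sqrt{k}$
$- 241 \left(g{\left(6,-5 \right)} + 2\right) 5 = - 241 \left(- \sqrt{-5} + 2\right) 5 = - 241 \left(- i \sqrt{5} + 2\right) 5 = - 241 \left(2 - i \sqrt{5}\right) 5 = - 241 \left(10 - 5 i \sqrt{5}\right) = -2410 + 1205 i \sqrt{5}$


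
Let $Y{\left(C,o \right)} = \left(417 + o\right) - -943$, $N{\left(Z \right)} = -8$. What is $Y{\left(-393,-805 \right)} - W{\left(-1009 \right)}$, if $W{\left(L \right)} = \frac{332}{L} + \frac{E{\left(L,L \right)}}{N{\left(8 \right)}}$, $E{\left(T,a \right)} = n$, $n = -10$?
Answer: $\frac{2236263}{4036} \approx 554.08$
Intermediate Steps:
$E{\left(T,a \right)} = -10$
$Y{\left(C,o \right)} = 1360 + o$ ($Y{\left(C,o \right)} = \left(417 + o\right) + 943 = 1360 + o$)
$W{\left(L \right)} = \frac{5}{4} + \frac{332}{L}$ ($W{\left(L \right)} = \frac{332}{L} - \frac{10}{-8} = \frac{332}{L} - - \frac{5}{4} = \frac{332}{L} + \frac{5}{4} = \frac{5}{4} + \frac{332}{L}$)
$Y{\left(-393,-805 \right)} - W{\left(-1009 \right)} = \left(1360 - 805\right) - \left(\frac{5}{4} + \frac{332}{-1009}\right) = 555 - \left(\frac{5}{4} + 332 \left(- \frac{1}{1009}\right)\right) = 555 - \left(\frac{5}{4} - \frac{332}{1009}\right) = 555 - \frac{3717}{4036} = \frac{2236263}{4036}$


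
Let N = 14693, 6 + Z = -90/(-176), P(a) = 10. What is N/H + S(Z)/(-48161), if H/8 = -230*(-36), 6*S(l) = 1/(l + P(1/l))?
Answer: 280927968961/1266503302080 ≈ 0.22181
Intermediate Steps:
Z = -483/88 (Z = -6 - 90/(-176) = -6 - 90*(-1/176) = -6 + 45/88 = -483/88 ≈ -5.4886)
S(l) = 1/(6*(10 + l)) (S(l) = 1/(6*(l + 10)) = 1/(6*(10 + l)))
H = 66240 (H = 8*(-230*(-36)) = 8*8280 = 66240)
N/H + S(Z)/(-48161) = 14693/66240 + (1/(6*(10 - 483/88)))/(-48161) = 14693*(1/66240) + (1/(6*(397/88)))*(-1/48161) = 14693/66240 + ((⅙)*(88/397))*(-1/48161) = 14693/66240 + (44/1191)*(-1/48161) = 14693/66240 - 44/57359751 = 280927968961/1266503302080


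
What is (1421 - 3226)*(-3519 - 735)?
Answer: 7678470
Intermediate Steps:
(1421 - 3226)*(-3519 - 735) = -1805*(-4254) = 7678470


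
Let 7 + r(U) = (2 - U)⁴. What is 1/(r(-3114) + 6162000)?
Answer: 1/94273541977929 ≈ 1.0607e-14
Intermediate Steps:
r(U) = -7 + (2 - U)⁴
1/(r(-3114) + 6162000) = 1/((-7 + (-2 - 3114)⁴) + 6162000) = 1/((-7 + (-3116)⁴) + 6162000) = 1/((-7 + 94273535815936) + 6162000) = 1/(94273535815929 + 6162000) = 1/94273541977929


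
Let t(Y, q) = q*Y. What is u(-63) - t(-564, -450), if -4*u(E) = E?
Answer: -1015137/4 ≈ -2.5378e+5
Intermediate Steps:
t(Y, q) = Y*q
u(E) = -E/4
u(-63) - t(-564, -450) = -¼*(-63) - (-564)*(-450) = 63/4 - 1*253800 = 63/4 - 253800 = -1015137/4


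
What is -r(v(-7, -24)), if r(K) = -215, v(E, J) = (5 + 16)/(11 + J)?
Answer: 215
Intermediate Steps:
v(E, J) = 21/(11 + J)
-r(v(-7, -24)) = -1*(-215) = 215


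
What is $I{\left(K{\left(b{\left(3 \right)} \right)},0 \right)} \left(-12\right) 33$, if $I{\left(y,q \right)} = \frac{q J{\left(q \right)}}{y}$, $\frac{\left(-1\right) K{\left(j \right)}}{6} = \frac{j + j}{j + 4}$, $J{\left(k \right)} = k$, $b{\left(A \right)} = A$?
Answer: $0$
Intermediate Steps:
$K{\left(j \right)} = - \frac{12 j}{4 + j}$ ($K{\left(j \right)} = - 6 \frac{j + j}{j + 4} = - 6 \frac{2 j}{4 + j} = - \frac{12 j}{4 + j}$)
$I{\left(y,q \right)} = \frac{q^{2}}{y}$ ($I{\left(y,q \right)} = \frac{q q}{y} = \frac{q^{2}}{y}$)
$I{\left(K{\left(b{\left(3 \right)} \right)},0 \right)} \left(-12\right) 33 = \frac{0^{2}}{\left(-12\right) 3 \frac{1}{4 + 3}} \left(-12\right) 33 = \frac{0}{\left(-12\right) 3 \cdot \frac{1}{7}} \left(-12\right) 33 = \frac{0}{- \frac{36}{7}} \left(-12\right) 33 = 0 \left(- \frac{7}{36}\right) \left(-12\right) 33 = 0 \left(-12\right) 33 = 0 \cdot 33 = 0$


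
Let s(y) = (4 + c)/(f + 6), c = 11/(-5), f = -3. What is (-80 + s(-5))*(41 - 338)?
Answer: 117909/5 ≈ 23582.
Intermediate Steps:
c = -11/5 (c = 11*(-⅕) = -11/5 ≈ -2.2000)
s(y) = ⅗ (s(y) = (4 - 11/5)/(-3 + 6) = (9/5)/3 = (9/5)*(⅓) = ⅗)
(-80 + s(-5))*(41 - 338) = (-80 + ⅗)*(41 - 338) = -397/5*(-297) = 117909/5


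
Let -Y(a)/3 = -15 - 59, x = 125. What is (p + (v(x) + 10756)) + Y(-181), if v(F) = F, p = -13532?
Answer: -2429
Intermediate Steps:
Y(a) = 222 (Y(a) = -3*(-15 - 59) = -3*(-74) = 222)
(p + (v(x) + 10756)) + Y(-181) = (-13532 + (125 + 10756)) + 222 = (-13532 + 10881) + 222 = -2651 + 222 = -2429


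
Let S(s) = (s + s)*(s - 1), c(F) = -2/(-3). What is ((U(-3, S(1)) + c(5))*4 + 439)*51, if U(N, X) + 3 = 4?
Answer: 22729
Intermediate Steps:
c(F) = ⅔ (c(F) = -2*(-⅓) = ⅔)
S(s) = 2*s*(-1 + s) (S(s) = (2*s)*(-1 + s) = 2*s*(-1 + s))
U(N, X) = 1 (U(N, X) = -3 + 4 = 1)
((U(-3, S(1)) + c(5))*4 + 439)*51 = ((1 + ⅔)*4 + 439)*51 = ((5/3)*4 + 439)*51 = (20/3 + 439)*51 = (1337/3)*51 = 22729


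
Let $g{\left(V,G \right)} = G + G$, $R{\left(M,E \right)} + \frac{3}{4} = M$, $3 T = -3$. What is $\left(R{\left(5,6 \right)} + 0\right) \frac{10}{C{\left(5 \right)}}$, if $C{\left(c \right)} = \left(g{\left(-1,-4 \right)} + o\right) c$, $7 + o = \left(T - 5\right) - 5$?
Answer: $- \frac{17}{52} \approx -0.32692$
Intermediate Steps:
$T = -1$ ($T = \frac{1}{3} \left(-3\right) = -1$)
$R{\left(M,E \right)} = - \frac{3}{4} + M$
$g{\left(V,G \right)} = 2 G$
$o = -18$ ($o = -7 - 11 = -18$)
$C{\left(c \right)} = - 26 c$ ($C{\left(c \right)} = \left(2 \left(-4\right) - 18\right) c = \left(-8 - 18\right) c = - 26 c$)
$\left(R{\left(5,6 \right)} + 0\right) \frac{10}{C{\left(5 \right)}} = \left(\left(- \frac{3}{4} + 5\right) + 0\right) \frac{10}{\left(-26\right) 5} = \left(\frac{17}{4} + 0\right) \frac{10}{-130} = \frac{17 \cdot 10 \left(- \frac{1}{130}\right)}{4} = \frac{17}{4} \left(- \frac{1}{13}\right) = - \frac{17}{52}$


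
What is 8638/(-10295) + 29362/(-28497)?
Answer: -548438876/293376615 ≈ -1.8694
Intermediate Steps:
8638/(-10295) + 29362/(-28497) = 8638*(-1/10295) + 29362*(-1/28497) = -8638/10295 - 29362/28497 = -548438876/293376615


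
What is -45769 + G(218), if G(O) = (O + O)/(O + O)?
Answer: -45768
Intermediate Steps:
G(O) = 1 (G(O) = (2*O)/((2*O)) = (2*O)*(1/(2*O)) = 1)
-45769 + G(218) = -45769 + 1 = -45768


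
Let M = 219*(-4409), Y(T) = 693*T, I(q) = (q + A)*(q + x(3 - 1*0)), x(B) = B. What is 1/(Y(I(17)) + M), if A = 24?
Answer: -1/397311 ≈ -2.5169e-6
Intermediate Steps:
I(q) = (3 + q)*(24 + q) (I(q) = (q + 24)*(q + (3 - 1*0)) = (24 + q)*(q + (3 + 0)) = (24 + q)*(q + 3) = (24 + q)*(3 + q) = (3 + q)*(24 + q))
M = -965571
1/(Y(I(17)) + M) = 1/(693*(72 + 17² + 27*17) - 965571) = 1/(693*(72 + 289 + 459) - 965571) = 1/(693*820 - 965571) = 1/(568260 - 965571) = 1/(-397311) = -1/397311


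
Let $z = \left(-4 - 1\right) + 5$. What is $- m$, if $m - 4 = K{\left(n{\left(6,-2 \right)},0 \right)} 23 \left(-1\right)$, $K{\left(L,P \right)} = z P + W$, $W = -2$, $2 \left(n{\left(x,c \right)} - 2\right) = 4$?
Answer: $-50$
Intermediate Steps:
$n{\left(x,c \right)} = 4$ ($n{\left(x,c \right)} = 2 + \frac{1}{2} \cdot 4 = 2 + 2 = 4$)
$z = 0$ ($z = -5 + 5 = 0$)
$K{\left(L,P \right)} = -2$ ($K{\left(L,P \right)} = 0 P - 2 = 0 - 2 = -2$)
$m = 50$ ($m = 4 + \left(-2\right) 23 \left(-1\right) = 4 - -46 = 4 + 46 = 50$)
$- m = \left(-1\right) 50 = -50$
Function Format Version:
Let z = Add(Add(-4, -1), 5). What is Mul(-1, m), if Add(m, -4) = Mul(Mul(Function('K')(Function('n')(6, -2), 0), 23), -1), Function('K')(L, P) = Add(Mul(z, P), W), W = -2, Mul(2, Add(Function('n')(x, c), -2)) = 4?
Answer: -50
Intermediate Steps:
Function('n')(x, c) = 4 (Function('n')(x, c) = Add(2, Mul(Rational(1, 2), 4)) = Add(2, 2) = 4)
z = 0 (z = Add(-5, 5) = 0)
Function('K')(L, P) = -2 (Function('K')(L, P) = Add(Mul(0, P), -2) = Add(0, -2) = -2)
m = 50 (m = Add(4, Mul(Mul(-2, 23), -1)) = Add(4, Mul(-46, -1)) = Add(4, 46) = 50)
Mul(-1, m) = Mul(-1, 50) = -50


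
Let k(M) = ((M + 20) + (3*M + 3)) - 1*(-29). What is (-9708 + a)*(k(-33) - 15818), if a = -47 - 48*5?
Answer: 158900510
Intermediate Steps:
a = -287 (a = -47 - 240 = -287)
k(M) = 52 + 4*M (k(M) = ((20 + M) + (3 + 3*M)) + 29 = (23 + 4*M) + 29 = 52 + 4*M)
(-9708 + a)*(k(-33) - 15818) = (-9708 - 287)*((52 + 4*(-33)) - 15818) = -9995*((52 - 132) - 15818) = -9995*(-80 - 15818) = -9995*(-15898) = 158900510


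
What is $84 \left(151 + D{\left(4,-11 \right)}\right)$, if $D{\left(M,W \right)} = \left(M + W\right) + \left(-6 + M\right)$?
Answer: $11928$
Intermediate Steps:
$D{\left(M,W \right)} = -6 + W + 2 M$
$84 \left(151 + D{\left(4,-11 \right)}\right) = 84 \left(151 - 9\right) = 84 \cdot 142 = 11928$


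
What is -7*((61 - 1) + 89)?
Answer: -1043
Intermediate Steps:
-7*((61 - 1) + 89) = -7*(60 + 89) = -7*149 = -1043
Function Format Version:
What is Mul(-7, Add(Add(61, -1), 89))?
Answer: -1043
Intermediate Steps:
Mul(-7, Add(Add(61, -1), 89)) = Mul(-7, Add(60, 89)) = Mul(-7, 149) = -1043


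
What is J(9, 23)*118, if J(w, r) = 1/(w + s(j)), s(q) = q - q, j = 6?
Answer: 118/9 ≈ 13.111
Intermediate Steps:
s(q) = 0
J(w, r) = 1/w (J(w, r) = 1/(w + 0) = 1/w)
J(9, 23)*118 = 118/9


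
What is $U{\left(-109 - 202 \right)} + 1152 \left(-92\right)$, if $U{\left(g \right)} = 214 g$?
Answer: $-172538$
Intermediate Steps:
$U{\left(-109 - 202 \right)} + 1152 \left(-92\right) = 214 \left(-109 - 202\right) + 1152 \left(-92\right) = 214 \left(-311\right) - 105984 = -66554 - 105984 = -172538$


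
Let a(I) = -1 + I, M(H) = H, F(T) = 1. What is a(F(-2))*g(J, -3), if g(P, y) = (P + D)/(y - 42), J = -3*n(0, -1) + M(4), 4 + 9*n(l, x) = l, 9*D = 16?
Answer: 0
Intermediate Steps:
D = 16/9 (D = (1/9)*16 = 16/9 ≈ 1.7778)
n(l, x) = -4/9 + l/9
J = 16/3 (J = -3*(-4/9 + (1/9)*0) + 4 = -3*(-4/9 + 0) + 4 = -3*(-4/9) + 4 = 4/3 + 4 = 16/3 ≈ 5.3333)
g(P, y) = (16/9 + P)/(-42 + y) (g(P, y) = (P + 16/9)/(y - 42) = (16/9 + P)/(-42 + y))
a(F(-2))*g(J, -3) = (-1 + 1)*((16/9 + 16/3)/(-42 - 3)) = 0*((64/9)/(-45)) = 0*(-1/45*64/9) = 0*(-64/405) = 0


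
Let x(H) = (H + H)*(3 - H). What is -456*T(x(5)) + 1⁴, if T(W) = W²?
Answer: -182399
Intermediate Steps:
x(H) = 2*H*(3 - H) (x(H) = (2*H)*(3 - H) = 2*H*(3 - H))
-456*T(x(5)) + 1⁴ = -456*100*(3 - 1*5)² + 1⁴ = -456*100*(3 - 5)² + 1 = -456*(2*5*(-2))² + 1 = -456*(-20)² + 1 = -456*400 + 1 = -182400 + 1 = -182399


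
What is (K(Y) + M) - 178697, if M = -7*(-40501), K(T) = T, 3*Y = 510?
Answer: 104980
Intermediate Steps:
Y = 170 (Y = (⅓)*510 = 170)
M = 283507
(K(Y) + M) - 178697 = (170 + 283507) - 178697 = 283677 - 178697 = 104980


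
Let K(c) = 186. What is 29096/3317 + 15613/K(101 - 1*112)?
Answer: 1845167/19902 ≈ 92.713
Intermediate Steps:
29096/3317 + 15613/K(101 - 1*112) = 29096/3317 + 15613/186 = 1845167/19902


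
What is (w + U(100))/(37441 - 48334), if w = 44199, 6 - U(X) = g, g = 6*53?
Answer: -14629/3631 ≈ -4.0289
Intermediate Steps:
g = 318
U(X) = -312 (U(X) = 6 - 1*318 = 6 - 318 = -312)
(w + U(100))/(37441 - 48334) = (44199 - 312)/(37441 - 48334) = 43887/(-10893) = 43887*(-1/10893) = -14629/3631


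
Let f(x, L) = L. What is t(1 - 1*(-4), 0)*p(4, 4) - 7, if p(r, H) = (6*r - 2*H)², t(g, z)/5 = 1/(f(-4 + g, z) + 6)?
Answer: 619/3 ≈ 206.33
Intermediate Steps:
t(g, z) = 5/(6 + z) (t(g, z) = 5/(z + 6) = 5/(6 + z))
p(r, H) = (-2*H + 6*r)²
t(1 - 1*(-4), 0)*p(4, 4) - 7 = (5/(6 + 0))*(4*(4 - 3*4)²) - 7 = (5/6)*(4*(4 - 12)²) - 7 = (5*(⅙))*(4*(-8)²) - 7 = 5*(4*64)/6 - 7 = (⅚)*256 - 7 = 640/3 - 7 = 619/3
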